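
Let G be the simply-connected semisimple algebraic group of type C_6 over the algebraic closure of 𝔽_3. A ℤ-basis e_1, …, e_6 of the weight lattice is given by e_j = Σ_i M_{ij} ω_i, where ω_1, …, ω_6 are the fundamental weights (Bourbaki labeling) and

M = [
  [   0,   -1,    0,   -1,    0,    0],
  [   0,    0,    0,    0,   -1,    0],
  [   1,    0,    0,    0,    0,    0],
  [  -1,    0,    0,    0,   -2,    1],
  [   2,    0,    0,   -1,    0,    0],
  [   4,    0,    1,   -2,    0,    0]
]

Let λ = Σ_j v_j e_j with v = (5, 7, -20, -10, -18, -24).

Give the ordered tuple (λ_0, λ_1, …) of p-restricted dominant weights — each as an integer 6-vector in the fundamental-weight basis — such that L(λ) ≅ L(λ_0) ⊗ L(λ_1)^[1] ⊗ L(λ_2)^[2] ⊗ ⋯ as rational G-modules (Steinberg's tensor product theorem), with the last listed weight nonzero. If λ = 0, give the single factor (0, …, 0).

Converting to the ω-basis (c_i = row i of M dotted with v = (5, 7, -20, -10, -18, -24)):
  c_1 = (0)·(5) + (-1)·(7) + (0)·(-20) + (-1)·(-10) + (0)·(-18) + (0)·(-24) = 3
  c_2 = (0)·(5) + (0)·(7) + (0)·(-20) + (0)·(-10) + (-1)·(-18) + (0)·(-24) = 18
  c_3 = (1)·(5) + (0)·(7) + (0)·(-20) + (0)·(-10) + (0)·(-18) + (0)·(-24) = 5
  c_4 = (-1)·(5) + (0)·(7) + (0)·(-20) + (0)·(-10) + (-2)·(-18) + (1)·(-24) = 7
  c_5 = (2)·(5) + (0)·(7) + (0)·(-20) + (-1)·(-10) + (0)·(-18) + (0)·(-24) = 20
  c_6 = (4)·(5) + (0)·(7) + (1)·(-20) + (-2)·(-10) + (0)·(-18) + (0)·(-24) = 20
Base-3 expansion of each c_i:
  c_1 = 3 = 0·3^0 + 1·3^1
  c_2 = 18 = 0·3^0 + 0·3^1 + 2·3^2
  c_3 = 5 = 2·3^0 + 1·3^1
  c_4 = 7 = 1·3^0 + 2·3^1
  c_5 = 20 = 2·3^0 + 0·3^1 + 2·3^2
  c_6 = 20 = 2·3^0 + 0·3^1 + 2·3^2
λ_0 = (0, 0, 2, 1, 2, 2)
λ_1 = (1, 0, 1, 2, 0, 0)
λ_2 = (0, 2, 0, 0, 2, 2)

((0, 0, 2, 1, 2, 2), (1, 0, 1, 2, 0, 0), (0, 2, 0, 0, 2, 2))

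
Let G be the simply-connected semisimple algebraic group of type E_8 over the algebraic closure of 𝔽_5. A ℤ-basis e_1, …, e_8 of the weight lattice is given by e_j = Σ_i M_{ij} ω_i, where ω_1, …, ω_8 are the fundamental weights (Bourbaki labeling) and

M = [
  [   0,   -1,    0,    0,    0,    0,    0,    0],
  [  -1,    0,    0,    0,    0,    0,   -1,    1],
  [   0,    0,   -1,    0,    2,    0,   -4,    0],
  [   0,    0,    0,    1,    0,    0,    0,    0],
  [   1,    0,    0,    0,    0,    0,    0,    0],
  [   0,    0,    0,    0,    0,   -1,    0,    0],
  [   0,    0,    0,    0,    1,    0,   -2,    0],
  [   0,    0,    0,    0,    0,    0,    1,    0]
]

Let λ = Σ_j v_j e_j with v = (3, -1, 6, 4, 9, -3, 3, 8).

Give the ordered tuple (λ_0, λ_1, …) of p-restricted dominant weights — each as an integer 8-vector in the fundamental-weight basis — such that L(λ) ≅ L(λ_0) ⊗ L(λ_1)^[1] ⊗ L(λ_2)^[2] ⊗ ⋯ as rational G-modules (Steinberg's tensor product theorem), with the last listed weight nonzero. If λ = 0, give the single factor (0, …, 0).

Compute c_i = Σ_j M_{ij} v_j with v = (3, -1, 6, 4, 9, -3, 3, 8):
  c_1 = 0*3 + -1*-1 + 0*6 + 0*4 + 0*9 + 0*-3 + 0*3 + 0*8 = 1
  c_2 = -1*3 + 0*-1 + 0*6 + 0*4 + 0*9 + 0*-3 + -1*3 + 1*8 = 2
  c_3 = 0*3 + 0*-1 + -1*6 + 0*4 + 2*9 + 0*-3 + -4*3 + 0*8 = 0
  c_4 = 0*3 + 0*-1 + 0*6 + 1*4 + 0*9 + 0*-3 + 0*3 + 0*8 = 4
  c_5 = 1*3 + 0*-1 + 0*6 + 0*4 + 0*9 + 0*-3 + 0*3 + 0*8 = 3
  c_6 = 0*3 + 0*-1 + 0*6 + 0*4 + 0*9 + -1*-3 + 0*3 + 0*8 = 3
  c_7 = 0*3 + 0*-1 + 0*6 + 0*4 + 1*9 + 0*-3 + -2*3 + 0*8 = 3
  c_8 = 0*3 + 0*-1 + 0*6 + 0*4 + 0*9 + 0*-3 + 1*3 + 0*8 = 3
Writing each c_i in base p = 5:
  c_1 = 1 = 1·5^0
  c_2 = 2 = 2·5^0
  c_3 = 0
  c_4 = 4 = 4·5^0
  c_5 = 3 = 3·5^0
  c_6 = 3 = 3·5^0
  c_7 = 3 = 3·5^0
  c_8 = 3 = 3·5^0
Factor λ_0 = (1, 2, 0, 4, 3, 3, 3, 3)

((1, 2, 0, 4, 3, 3, 3, 3),)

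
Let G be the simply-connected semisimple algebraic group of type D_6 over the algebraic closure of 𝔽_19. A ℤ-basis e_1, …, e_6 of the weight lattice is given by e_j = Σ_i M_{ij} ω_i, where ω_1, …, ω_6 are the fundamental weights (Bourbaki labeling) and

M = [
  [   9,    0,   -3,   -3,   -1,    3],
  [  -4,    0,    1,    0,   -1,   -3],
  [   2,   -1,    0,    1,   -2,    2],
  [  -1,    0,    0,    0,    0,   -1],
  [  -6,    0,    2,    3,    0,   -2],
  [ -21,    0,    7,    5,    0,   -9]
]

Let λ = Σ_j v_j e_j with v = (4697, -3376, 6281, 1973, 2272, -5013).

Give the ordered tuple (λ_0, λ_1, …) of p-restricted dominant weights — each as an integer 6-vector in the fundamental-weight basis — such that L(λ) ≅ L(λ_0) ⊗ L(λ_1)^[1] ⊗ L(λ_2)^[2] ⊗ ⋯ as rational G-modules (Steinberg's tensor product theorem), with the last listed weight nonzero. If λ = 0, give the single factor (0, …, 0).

((10, 13, 2, 12, 2, 8), (10, 13, 9, 16, 17, 16))

Change of basis e → ω: c = M·v where v = (4697, -3376, 6281, 1973, 2272, -5013):
  c_1 = 9*4697 + 0*-3376 + -3*6281 + -3*1973 + -1*2272 + 3*-5013 = 200
  c_2 = -4*4697 + 0*-3376 + 1*6281 + 0*1973 + -1*2272 + -3*-5013 = 260
  c_3 = 2*4697 + -1*-3376 + 0*6281 + 1*1973 + -2*2272 + 2*-5013 = 173
  c_4 = -1*4697 + 0*-3376 + 0*6281 + 0*1973 + 0*2272 + -1*-5013 = 316
  c_5 = -6*4697 + 0*-3376 + 2*6281 + 3*1973 + 0*2272 + -2*-5013 = 325
  c_6 = -21*4697 + 0*-3376 + 7*6281 + 5*1973 + 0*2272 + -9*-5013 = 312
Expand coordinatewise in base 19:
  c_1 = 200 = 10·19^0 + 10·19^1
  c_2 = 260 = 13·19^0 + 13·19^1
  c_3 = 173 = 2·19^0 + 9·19^1
  c_4 = 316 = 12·19^0 + 16·19^1
  c_5 = 325 = 2·19^0 + 17·19^1
  c_6 = 312 = 8·19^0 + 16·19^1
Factor λ_0 = (10, 13, 2, 12, 2, 8)
Factor λ_1 = (10, 13, 9, 16, 17, 16)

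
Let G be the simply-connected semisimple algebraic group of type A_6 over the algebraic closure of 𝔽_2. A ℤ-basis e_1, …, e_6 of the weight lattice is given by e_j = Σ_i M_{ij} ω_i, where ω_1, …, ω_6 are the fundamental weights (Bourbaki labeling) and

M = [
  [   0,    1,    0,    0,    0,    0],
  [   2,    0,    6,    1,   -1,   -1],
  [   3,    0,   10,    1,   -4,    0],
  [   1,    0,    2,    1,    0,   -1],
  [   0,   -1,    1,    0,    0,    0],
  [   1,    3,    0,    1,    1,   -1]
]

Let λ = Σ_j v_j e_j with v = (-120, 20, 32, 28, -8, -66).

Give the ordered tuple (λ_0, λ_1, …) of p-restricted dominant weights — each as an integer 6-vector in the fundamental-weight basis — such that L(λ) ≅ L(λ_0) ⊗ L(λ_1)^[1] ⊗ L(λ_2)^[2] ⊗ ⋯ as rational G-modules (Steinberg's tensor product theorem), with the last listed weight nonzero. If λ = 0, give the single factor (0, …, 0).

((0, 0, 0, 0, 0, 0), (0, 1, 0, 1, 0, 1), (1, 1, 1, 1, 1, 0), (0, 0, 0, 0, 1, 1), (1, 1, 1, 0, 0, 1), (0, 1, 0, 1, 0, 0))

Change of basis e → ω: c = M·v where v = (-120, 20, 32, 28, -8, -66):
  c_1 = (0)·(-120) + 1·20 + 0·32 + 0·28 + (0)·(-8) + (0)·(-66) = 20
  c_2 = (2)·(-120) + 0·20 + 6·32 + 1·28 + (-1)·(-8) + (-1)·(-66) = 54
  c_3 = (3)·(-120) + 0·20 + 10·32 + 1·28 + (-4)·(-8) + (0)·(-66) = 20
  c_4 = (1)·(-120) + 0·20 + 2·32 + 1·28 + (0)·(-8) + (-1)·(-66) = 38
  c_5 = (0)·(-120) + (-1)·(20) + 1·32 + 0·28 + (0)·(-8) + (0)·(-66) = 12
  c_6 = (1)·(-120) + 3·20 + 0·32 + 1·28 + (1)·(-8) + (-1)·(-66) = 26
p = 2; digits c_i = Σ_j d_{ij}·2^j, 0 ≤ d_{ij} < 2:
  c_1 = 20 = 0·2^0 + 0·2^1 + 1·2^2 + 0·2^3 + 1·2^4
  c_2 = 54 = 0·2^0 + 1·2^1 + 1·2^2 + 0·2^3 + 1·2^4 + 1·2^5
  c_3 = 20 = 0·2^0 + 0·2^1 + 1·2^2 + 0·2^3 + 1·2^4
  c_4 = 38 = 0·2^0 + 1·2^1 + 1·2^2 + 0·2^3 + 0·2^4 + 1·2^5
  c_5 = 12 = 0·2^0 + 0·2^1 + 1·2^2 + 1·2^3
  c_6 = 26 = 0·2^0 + 1·2^1 + 0·2^2 + 1·2^3 + 1·2^4
Factor λ_0 = (0, 0, 0, 0, 0, 0)
Factor λ_1 = (0, 1, 0, 1, 0, 1)
Factor λ_2 = (1, 1, 1, 1, 1, 0)
Factor λ_3 = (0, 0, 0, 0, 1, 1)
Factor λ_4 = (1, 1, 1, 0, 0, 1)
Factor λ_5 = (0, 1, 0, 1, 0, 0)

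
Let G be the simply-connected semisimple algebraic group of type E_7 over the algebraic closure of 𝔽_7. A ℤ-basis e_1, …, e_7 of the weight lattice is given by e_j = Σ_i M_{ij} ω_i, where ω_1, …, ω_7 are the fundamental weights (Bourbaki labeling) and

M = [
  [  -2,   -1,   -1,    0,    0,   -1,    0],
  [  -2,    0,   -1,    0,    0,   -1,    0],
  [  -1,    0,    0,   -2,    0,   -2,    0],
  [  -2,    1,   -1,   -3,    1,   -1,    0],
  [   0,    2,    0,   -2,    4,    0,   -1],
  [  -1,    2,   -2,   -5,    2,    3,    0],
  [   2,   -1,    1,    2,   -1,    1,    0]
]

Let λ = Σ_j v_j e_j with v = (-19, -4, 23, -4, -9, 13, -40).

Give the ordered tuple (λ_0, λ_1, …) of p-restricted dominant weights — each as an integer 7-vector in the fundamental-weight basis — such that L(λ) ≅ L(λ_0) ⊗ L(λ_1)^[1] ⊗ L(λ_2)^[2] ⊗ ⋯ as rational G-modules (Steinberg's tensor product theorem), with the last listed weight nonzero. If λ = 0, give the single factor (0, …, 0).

Compute c_i = Σ_j M_{ij} v_j with v = (-19, -4, 23, -4, -9, 13, -40):
  c_1 = (-2)·(-19) + (-1)·(-4) + (-1)·(23) + (0)·(-4) + (0)·(-9) + (-1)·(13) + (0)·(-40) = 6
  c_2 = (-2)·(-19) + (0)·(-4) + (-1)·(23) + (0)·(-4) + (0)·(-9) + (-1)·(13) + (0)·(-40) = 2
  c_3 = (-1)·(-19) + (0)·(-4) + 0·23 + (-2)·(-4) + (0)·(-9) + (-2)·(13) + (0)·(-40) = 1
  c_4 = (-2)·(-19) + (1)·(-4) + (-1)·(23) + (-3)·(-4) + (1)·(-9) + (-1)·(13) + (0)·(-40) = 1
  c_5 = (0)·(-19) + (2)·(-4) + 0·23 + (-2)·(-4) + (4)·(-9) + 0·13 + (-1)·(-40) = 4
  c_6 = (-1)·(-19) + (2)·(-4) + (-2)·(23) + (-5)·(-4) + (2)·(-9) + 3·13 + (0)·(-40) = 6
  c_7 = (2)·(-19) + (-1)·(-4) + 1·23 + (2)·(-4) + (-1)·(-9) + 1·13 + (0)·(-40) = 3
Base-7 expansion of each c_i:
  c_1 = 6 = 6·7^0
  c_2 = 2 = 2·7^0
  c_3 = 1 = 1·7^0
  c_4 = 1 = 1·7^0
  c_5 = 4 = 4·7^0
  c_6 = 6 = 6·7^0
  c_7 = 3 = 3·7^0
λ_0 = (6, 2, 1, 1, 4, 6, 3)

((6, 2, 1, 1, 4, 6, 3),)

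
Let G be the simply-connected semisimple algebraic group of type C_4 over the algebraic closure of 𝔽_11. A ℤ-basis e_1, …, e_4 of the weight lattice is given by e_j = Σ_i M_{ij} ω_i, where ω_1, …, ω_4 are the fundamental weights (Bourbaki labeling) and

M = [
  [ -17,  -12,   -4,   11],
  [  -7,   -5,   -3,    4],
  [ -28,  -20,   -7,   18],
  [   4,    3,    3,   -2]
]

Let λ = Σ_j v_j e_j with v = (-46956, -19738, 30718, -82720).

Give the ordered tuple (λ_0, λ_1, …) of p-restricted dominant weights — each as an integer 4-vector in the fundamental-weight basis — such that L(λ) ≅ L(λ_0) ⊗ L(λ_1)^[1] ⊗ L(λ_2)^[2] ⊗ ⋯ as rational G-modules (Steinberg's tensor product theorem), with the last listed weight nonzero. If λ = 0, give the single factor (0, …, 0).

In the fundamental-weight basis, λ has coordinates c = M·v (v = (-46956, -19738, 30718, -82720)):
  c_1 = (-17)·(-46956) + (-12)·(-19738) + (-4)·(30718) + (11)·(-82720) = 2316
  c_2 = (-7)·(-46956) + (-5)·(-19738) + (-3)·(30718) + (4)·(-82720) = 4348
  c_3 = (-28)·(-46956) + (-20)·(-19738) + (-7)·(30718) + (18)·(-82720) = 5542
  c_4 = (4)·(-46956) + (3)·(-19738) + (3)·(30718) + (-2)·(-82720) = 10556
Expand coordinatewise in base 11:
  c_1 = 2316 = 6·11^0 + 1·11^1 + 8·11^2 + 1·11^3
  c_2 = 4348 = 3·11^0 + 10·11^1 + 2·11^2 + 3·11^3
  c_3 = 5542 = 9·11^0 + 8·11^1 + 1·11^2 + 4·11^3
  c_4 = 10556 = 7·11^0 + 2·11^1 + 10·11^2 + 7·11^3
p-restricted factor λ_0 = (6, 3, 9, 7)
p-restricted factor λ_1 = (1, 10, 8, 2)
p-restricted factor λ_2 = (8, 2, 1, 10)
p-restricted factor λ_3 = (1, 3, 4, 7)

((6, 3, 9, 7), (1, 10, 8, 2), (8, 2, 1, 10), (1, 3, 4, 7))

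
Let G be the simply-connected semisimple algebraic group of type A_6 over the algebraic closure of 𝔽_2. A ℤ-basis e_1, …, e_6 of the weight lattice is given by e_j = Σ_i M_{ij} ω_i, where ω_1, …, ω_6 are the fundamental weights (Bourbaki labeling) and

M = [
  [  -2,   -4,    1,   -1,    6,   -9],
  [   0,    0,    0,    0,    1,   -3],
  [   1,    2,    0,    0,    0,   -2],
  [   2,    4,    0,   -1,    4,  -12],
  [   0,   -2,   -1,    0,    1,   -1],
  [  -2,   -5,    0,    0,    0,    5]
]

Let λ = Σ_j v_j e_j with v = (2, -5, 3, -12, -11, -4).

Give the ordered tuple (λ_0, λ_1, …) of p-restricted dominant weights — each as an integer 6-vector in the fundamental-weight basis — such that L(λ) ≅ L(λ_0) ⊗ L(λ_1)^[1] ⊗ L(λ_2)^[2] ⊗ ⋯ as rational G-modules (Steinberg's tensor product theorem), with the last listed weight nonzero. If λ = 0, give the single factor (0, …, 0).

Compute c_i = Σ_j M_{ij} v_j with v = (2, -5, 3, -12, -11, -4):
  c_1 = (-2)·(2) + (-4)·(-5) + 1·3 + (-1)·(-12) + (6)·(-11) + (-9)·(-4) = 1
  c_2 = 0·2 + (0)·(-5) + 0·3 + (0)·(-12) + (1)·(-11) + (-3)·(-4) = 1
  c_3 = 1·2 + (2)·(-5) + 0·3 + (0)·(-12) + (0)·(-11) + (-2)·(-4) = 0
  c_4 = 2·2 + (4)·(-5) + 0·3 + (-1)·(-12) + (4)·(-11) + (-12)·(-4) = 0
  c_5 = 0·2 + (-2)·(-5) + (-1)·(3) + (0)·(-12) + (1)·(-11) + (-1)·(-4) = 0
  c_6 = (-2)·(2) + (-5)·(-5) + 0·3 + (0)·(-12) + (0)·(-11) + (5)·(-4) = 1
Expand coordinatewise in base 2:
  c_1 = 1 = 1·2^0
  c_2 = 1 = 1·2^0
  c_3 = 0
  c_4 = 0
  c_5 = 0
  c_6 = 1 = 1·2^0
Factor λ_0 = (1, 1, 0, 0, 0, 1)

((1, 1, 0, 0, 0, 1),)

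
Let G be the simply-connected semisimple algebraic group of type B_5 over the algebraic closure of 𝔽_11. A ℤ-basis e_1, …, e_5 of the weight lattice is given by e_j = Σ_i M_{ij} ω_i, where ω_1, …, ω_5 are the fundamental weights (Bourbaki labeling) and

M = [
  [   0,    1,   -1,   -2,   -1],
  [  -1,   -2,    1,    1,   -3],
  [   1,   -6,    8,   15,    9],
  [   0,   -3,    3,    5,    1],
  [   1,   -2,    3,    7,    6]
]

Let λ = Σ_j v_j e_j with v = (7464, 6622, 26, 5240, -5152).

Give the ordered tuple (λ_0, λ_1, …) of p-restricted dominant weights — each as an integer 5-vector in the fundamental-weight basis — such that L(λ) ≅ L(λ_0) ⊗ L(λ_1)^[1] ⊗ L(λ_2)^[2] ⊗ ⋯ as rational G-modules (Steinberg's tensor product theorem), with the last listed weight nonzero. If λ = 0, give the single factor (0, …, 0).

((3, 3, 7, 6, 0), (5, 1, 4, 4, 6), (10, 0, 1, 10, 0))

In the fundamental-weight basis, λ has coordinates c = M·v (v = (7464, 6622, 26, 5240, -5152)):
  c_1 = 0·7464 + 1·6622 + (-1)·(26) + (-2)·(5240) + (-1)·(-5152) = 1268
  c_2 = (-1)·(7464) + (-2)·(6622) + 1·26 + 1·5240 + (-3)·(-5152) = 14
  c_3 = 1·7464 + (-6)·(6622) + 8·26 + 15·5240 + (9)·(-5152) = 172
  c_4 = 0·7464 + (-3)·(6622) + 3·26 + 5·5240 + (1)·(-5152) = 1260
  c_5 = 1·7464 + (-2)·(6622) + 3·26 + 7·5240 + (6)·(-5152) = 66
p = 11; digits c_i = Σ_j d_{ij}·11^j, 0 ≤ d_{ij} < 11:
  c_1 = 1268 = 3·11^0 + 5·11^1 + 10·11^2
  c_2 = 14 = 3·11^0 + 1·11^1
  c_3 = 172 = 7·11^0 + 4·11^1 + 1·11^2
  c_4 = 1260 = 6·11^0 + 4·11^1 + 10·11^2
  c_5 = 66 = 0·11^0 + 6·11^1
λ_0 = (3, 3, 7, 6, 0)
λ_1 = (5, 1, 4, 4, 6)
λ_2 = (10, 0, 1, 10, 0)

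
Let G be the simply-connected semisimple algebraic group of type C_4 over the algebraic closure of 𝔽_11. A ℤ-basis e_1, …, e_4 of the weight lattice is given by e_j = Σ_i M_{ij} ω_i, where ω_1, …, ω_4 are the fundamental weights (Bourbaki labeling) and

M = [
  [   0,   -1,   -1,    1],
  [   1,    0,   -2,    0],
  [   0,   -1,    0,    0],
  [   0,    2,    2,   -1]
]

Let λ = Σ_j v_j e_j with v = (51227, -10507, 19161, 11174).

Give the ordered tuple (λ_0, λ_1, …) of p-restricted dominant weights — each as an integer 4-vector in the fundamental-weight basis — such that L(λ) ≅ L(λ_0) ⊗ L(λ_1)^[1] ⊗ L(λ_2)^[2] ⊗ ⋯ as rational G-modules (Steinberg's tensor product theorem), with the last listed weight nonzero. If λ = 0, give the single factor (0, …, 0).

ω-coordinates c = M·v, v = (51227, -10507, 19161, 11174):
  c_1 = (0)·(51227) + (-1)·(-10507) + (-1)·(19161) + (1)·(11174) = 2520
  c_2 = (1)·(51227) + (0)·(-10507) + (-2)·(19161) + (0)·(11174) = 12905
  c_3 = (0)·(51227) + (-1)·(-10507) + (0)·(19161) + (0)·(11174) = 10507
  c_4 = (0)·(51227) + (2)·(-10507) + (2)·(19161) + (-1)·(11174) = 6134
p = 11; digits c_i = Σ_j d_{ij}·11^j, 0 ≤ d_{ij} < 11:
  c_1 = 2520 = 1·11^0 + 9·11^1 + 9·11^2 + 1·11^3
  c_2 = 12905 = 2·11^0 + 7·11^1 + 7·11^2 + 9·11^3
  c_3 = 10507 = 2·11^0 + 9·11^1 + 9·11^2 + 7·11^3
  c_4 = 6134 = 7·11^0 + 7·11^1 + 6·11^2 + 4·11^3
p-restricted factor λ_0 = (1, 2, 2, 7)
p-restricted factor λ_1 = (9, 7, 9, 7)
p-restricted factor λ_2 = (9, 7, 9, 6)
p-restricted factor λ_3 = (1, 9, 7, 4)

((1, 2, 2, 7), (9, 7, 9, 7), (9, 7, 9, 6), (1, 9, 7, 4))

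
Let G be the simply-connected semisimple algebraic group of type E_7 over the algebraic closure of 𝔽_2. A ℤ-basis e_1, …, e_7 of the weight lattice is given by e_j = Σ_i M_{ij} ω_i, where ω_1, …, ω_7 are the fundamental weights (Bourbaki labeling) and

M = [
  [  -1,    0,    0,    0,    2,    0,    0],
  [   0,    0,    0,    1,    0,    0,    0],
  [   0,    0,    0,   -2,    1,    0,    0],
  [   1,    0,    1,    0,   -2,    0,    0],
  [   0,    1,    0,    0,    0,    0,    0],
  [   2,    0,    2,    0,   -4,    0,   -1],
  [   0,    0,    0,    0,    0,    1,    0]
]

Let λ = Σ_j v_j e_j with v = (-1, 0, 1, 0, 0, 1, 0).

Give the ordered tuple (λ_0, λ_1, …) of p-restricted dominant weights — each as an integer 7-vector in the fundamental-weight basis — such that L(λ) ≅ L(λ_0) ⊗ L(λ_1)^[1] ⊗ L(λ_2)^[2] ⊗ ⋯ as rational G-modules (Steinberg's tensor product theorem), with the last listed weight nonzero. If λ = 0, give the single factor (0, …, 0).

Compute c_i = Σ_j M_{ij} v_j with v = (-1, 0, 1, 0, 0, 1, 0):
  c_1 = (-1)·(-1) + 0·0 + 0·1 + 0·0 + 2·0 + 0·1 + 0·0 = 1
  c_2 = (0)·(-1) + 0·0 + 0·1 + 1·0 + 0·0 + 0·1 + 0·0 = 0
  c_3 = (0)·(-1) + 0·0 + 0·1 + (-2)·(0) + 1·0 + 0·1 + 0·0 = 0
  c_4 = (1)·(-1) + 0·0 + 1·1 + 0·0 + (-2)·(0) + 0·1 + 0·0 = 0
  c_5 = (0)·(-1) + 1·0 + 0·1 + 0·0 + 0·0 + 0·1 + 0·0 = 0
  c_6 = (2)·(-1) + 0·0 + 2·1 + 0·0 + (-4)·(0) + 0·1 + (-1)·(0) = 0
  c_7 = (0)·(-1) + 0·0 + 0·1 + 0·0 + 0·0 + 1·1 + 0·0 = 1
p = 2; digits c_i = Σ_j d_{ij}·2^j, 0 ≤ d_{ij} < 2:
  c_1 = 1 = 1·2^0
  c_2 = 0
  c_3 = 0
  c_4 = 0
  c_5 = 0
  c_6 = 0
  c_7 = 1 = 1·2^0
λ_0 = (1, 0, 0, 0, 0, 0, 1)

((1, 0, 0, 0, 0, 0, 1),)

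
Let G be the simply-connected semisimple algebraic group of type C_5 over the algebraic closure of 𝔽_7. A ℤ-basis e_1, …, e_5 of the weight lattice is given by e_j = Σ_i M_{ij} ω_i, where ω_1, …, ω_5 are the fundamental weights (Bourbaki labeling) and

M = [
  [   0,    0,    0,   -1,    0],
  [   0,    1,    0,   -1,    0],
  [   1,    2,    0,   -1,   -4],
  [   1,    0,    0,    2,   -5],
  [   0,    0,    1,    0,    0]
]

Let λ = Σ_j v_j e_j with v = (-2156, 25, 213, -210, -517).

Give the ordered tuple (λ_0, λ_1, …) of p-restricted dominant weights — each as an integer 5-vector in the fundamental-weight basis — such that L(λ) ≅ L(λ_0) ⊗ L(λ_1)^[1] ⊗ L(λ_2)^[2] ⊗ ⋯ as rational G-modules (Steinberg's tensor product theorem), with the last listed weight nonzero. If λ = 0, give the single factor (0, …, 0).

In the fundamental-weight basis, λ has coordinates c = M·v (v = (-2156, 25, 213, -210, -517)):
  c_1 = 0*-2156 + 0*25 + 0*213 + -1*-210 + 0*-517 = 210
  c_2 = 0*-2156 + 1*25 + 0*213 + -1*-210 + 0*-517 = 235
  c_3 = 1*-2156 + 2*25 + 0*213 + -1*-210 + -4*-517 = 172
  c_4 = 1*-2156 + 0*25 + 0*213 + 2*-210 + -5*-517 = 9
  c_5 = 0*-2156 + 0*25 + 1*213 + 0*-210 + 0*-517 = 213
Writing each c_i in base p = 7:
  c_1 = 210 = 0·7^0 + 2·7^1 + 4·7^2
  c_2 = 235 = 4·7^0 + 5·7^1 + 4·7^2
  c_3 = 172 = 4·7^0 + 3·7^1 + 3·7^2
  c_4 = 9 = 2·7^0 + 1·7^1
  c_5 = 213 = 3·7^0 + 2·7^1 + 4·7^2
p-restricted factor λ_0 = (0, 4, 4, 2, 3)
p-restricted factor λ_1 = (2, 5, 3, 1, 2)
p-restricted factor λ_2 = (4, 4, 3, 0, 4)

((0, 4, 4, 2, 3), (2, 5, 3, 1, 2), (4, 4, 3, 0, 4))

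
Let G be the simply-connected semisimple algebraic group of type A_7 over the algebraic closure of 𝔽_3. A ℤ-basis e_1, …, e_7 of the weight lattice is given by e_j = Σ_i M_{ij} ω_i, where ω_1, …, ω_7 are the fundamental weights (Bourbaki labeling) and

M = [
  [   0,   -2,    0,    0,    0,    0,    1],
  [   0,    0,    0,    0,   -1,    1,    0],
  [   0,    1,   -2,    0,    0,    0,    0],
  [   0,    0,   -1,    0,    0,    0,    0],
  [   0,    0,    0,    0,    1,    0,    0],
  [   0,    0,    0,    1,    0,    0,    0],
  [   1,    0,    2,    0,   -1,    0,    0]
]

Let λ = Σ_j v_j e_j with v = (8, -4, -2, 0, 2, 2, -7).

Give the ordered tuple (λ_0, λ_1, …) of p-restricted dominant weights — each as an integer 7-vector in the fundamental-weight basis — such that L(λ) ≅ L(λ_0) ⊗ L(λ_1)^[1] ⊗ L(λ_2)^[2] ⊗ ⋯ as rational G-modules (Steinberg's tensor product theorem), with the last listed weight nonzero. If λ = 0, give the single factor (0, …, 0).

((1, 0, 0, 2, 2, 0, 2),)

ω-coordinates c = M·v, v = (8, -4, -2, 0, 2, 2, -7):
  c_1 = 0*8 + -2*-4 + 0*-2 + 0*0 + 0*2 + 0*2 + 1*-7 = 1
  c_2 = 0*8 + 0*-4 + 0*-2 + 0*0 + -1*2 + 1*2 + 0*-7 = 0
  c_3 = 0*8 + 1*-4 + -2*-2 + 0*0 + 0*2 + 0*2 + 0*-7 = 0
  c_4 = 0*8 + 0*-4 + -1*-2 + 0*0 + 0*2 + 0*2 + 0*-7 = 2
  c_5 = 0*8 + 0*-4 + 0*-2 + 0*0 + 1*2 + 0*2 + 0*-7 = 2
  c_6 = 0*8 + 0*-4 + 0*-2 + 1*0 + 0*2 + 0*2 + 0*-7 = 0
  c_7 = 1*8 + 0*-4 + 2*-2 + 0*0 + -1*2 + 0*2 + 0*-7 = 2
Base-3 expansion of each c_i:
  c_1 = 1 = 1·3^0
  c_2 = 0
  c_3 = 0
  c_4 = 2 = 2·3^0
  c_5 = 2 = 2·3^0
  c_6 = 0
  c_7 = 2 = 2·3^0
Factor λ_0 = (1, 0, 0, 2, 2, 0, 2)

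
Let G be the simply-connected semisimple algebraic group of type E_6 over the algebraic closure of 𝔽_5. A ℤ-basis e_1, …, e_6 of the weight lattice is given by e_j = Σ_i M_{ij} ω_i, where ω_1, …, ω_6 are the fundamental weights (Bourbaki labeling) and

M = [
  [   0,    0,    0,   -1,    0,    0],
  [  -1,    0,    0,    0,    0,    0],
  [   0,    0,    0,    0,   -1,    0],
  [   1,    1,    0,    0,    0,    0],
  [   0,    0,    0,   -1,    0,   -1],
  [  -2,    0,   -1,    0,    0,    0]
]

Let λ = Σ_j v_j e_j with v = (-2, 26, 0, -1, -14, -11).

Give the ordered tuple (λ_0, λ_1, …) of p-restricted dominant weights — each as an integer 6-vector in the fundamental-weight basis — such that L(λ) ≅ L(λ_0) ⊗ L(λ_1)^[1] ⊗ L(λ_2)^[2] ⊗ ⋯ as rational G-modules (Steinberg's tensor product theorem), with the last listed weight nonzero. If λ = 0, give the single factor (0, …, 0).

((1, 2, 4, 4, 2, 4), (0, 0, 2, 4, 2, 0))

In the fundamental-weight basis, λ has coordinates c = M·v (v = (-2, 26, 0, -1, -14, -11)):
  c_1 = (0)·(-2) + 0·26 + 0·0 + (-1)·(-1) + (0)·(-14) + (0)·(-11) = 1
  c_2 = (-1)·(-2) + 0·26 + 0·0 + (0)·(-1) + (0)·(-14) + (0)·(-11) = 2
  c_3 = (0)·(-2) + 0·26 + 0·0 + (0)·(-1) + (-1)·(-14) + (0)·(-11) = 14
  c_4 = (1)·(-2) + 1·26 + 0·0 + (0)·(-1) + (0)·(-14) + (0)·(-11) = 24
  c_5 = (0)·(-2) + 0·26 + 0·0 + (-1)·(-1) + (0)·(-14) + (-1)·(-11) = 12
  c_6 = (-2)·(-2) + 0·26 + (-1)·(0) + (0)·(-1) + (0)·(-14) + (0)·(-11) = 4
Base-5 expansion of each c_i:
  c_1 = 1 = 1·5^0
  c_2 = 2 = 2·5^0
  c_3 = 14 = 4·5^0 + 2·5^1
  c_4 = 24 = 4·5^0 + 4·5^1
  c_5 = 12 = 2·5^0 + 2·5^1
  c_6 = 4 = 4·5^0
p-restricted factor λ_0 = (1, 2, 4, 4, 2, 4)
p-restricted factor λ_1 = (0, 0, 2, 4, 2, 0)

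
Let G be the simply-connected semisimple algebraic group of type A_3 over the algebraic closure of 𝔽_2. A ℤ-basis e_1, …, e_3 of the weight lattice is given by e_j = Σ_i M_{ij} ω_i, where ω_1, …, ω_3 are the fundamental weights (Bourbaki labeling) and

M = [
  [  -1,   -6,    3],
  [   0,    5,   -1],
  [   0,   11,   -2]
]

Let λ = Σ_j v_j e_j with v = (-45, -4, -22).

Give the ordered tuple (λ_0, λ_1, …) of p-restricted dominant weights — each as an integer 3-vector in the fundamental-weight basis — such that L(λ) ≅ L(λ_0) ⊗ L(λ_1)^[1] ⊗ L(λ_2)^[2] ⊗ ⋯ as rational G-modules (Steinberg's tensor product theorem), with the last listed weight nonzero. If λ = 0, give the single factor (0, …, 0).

((1, 0, 0), (1, 1, 0))

In the fundamental-weight basis, λ has coordinates c = M·v (v = (-45, -4, -22)):
  c_1 = -1*-45 + -6*-4 + 3*-22 = 3
  c_2 = 0*-45 + 5*-4 + -1*-22 = 2
  c_3 = 0*-45 + 11*-4 + -2*-22 = 0
p = 2; digits c_i = Σ_j d_{ij}·2^j, 0 ≤ d_{ij} < 2:
  c_1 = 3 = 1·2^0 + 1·2^1
  c_2 = 2 = 0·2^0 + 1·2^1
  c_3 = 0
λ_0 = (1, 0, 0)
λ_1 = (1, 1, 0)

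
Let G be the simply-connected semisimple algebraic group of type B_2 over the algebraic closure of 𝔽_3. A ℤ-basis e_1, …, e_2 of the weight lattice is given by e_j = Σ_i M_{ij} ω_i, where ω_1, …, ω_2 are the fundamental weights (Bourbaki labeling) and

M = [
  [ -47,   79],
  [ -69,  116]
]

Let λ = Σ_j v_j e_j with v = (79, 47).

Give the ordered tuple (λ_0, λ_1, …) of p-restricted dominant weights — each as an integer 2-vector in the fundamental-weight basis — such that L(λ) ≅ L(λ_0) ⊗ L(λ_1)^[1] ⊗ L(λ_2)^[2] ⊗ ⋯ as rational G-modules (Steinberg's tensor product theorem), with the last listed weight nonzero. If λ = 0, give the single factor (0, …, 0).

Change of basis e → ω: c = M·v where v = (79, 47):
  c_1 = (-47)·(79) + 79·47 = 0
  c_2 = (-69)·(79) + 116·47 = 1
Writing each c_i in base p = 3:
  c_1 = 0
  c_2 = 1 = 1·3^0
λ_0 = (0, 1)

((0, 1),)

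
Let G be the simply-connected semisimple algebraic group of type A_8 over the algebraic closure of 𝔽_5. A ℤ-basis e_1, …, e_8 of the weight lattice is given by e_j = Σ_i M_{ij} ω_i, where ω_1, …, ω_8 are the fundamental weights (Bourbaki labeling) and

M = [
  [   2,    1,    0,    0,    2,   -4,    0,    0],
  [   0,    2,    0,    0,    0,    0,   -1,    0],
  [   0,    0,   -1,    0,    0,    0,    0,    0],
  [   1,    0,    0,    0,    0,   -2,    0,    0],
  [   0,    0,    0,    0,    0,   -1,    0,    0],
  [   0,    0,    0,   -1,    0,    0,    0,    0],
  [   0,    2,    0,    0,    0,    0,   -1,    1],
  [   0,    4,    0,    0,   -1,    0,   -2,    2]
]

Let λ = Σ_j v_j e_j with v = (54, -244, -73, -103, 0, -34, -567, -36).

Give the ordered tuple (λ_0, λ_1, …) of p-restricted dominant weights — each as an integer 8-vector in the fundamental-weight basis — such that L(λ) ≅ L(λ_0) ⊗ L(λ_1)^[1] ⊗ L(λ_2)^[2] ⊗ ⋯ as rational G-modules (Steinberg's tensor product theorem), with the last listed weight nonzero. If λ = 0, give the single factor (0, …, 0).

Compute c_i = Σ_j M_{ij} v_j with v = (54, -244, -73, -103, 0, -34, -567, -36):
  c_1 = 2·54 + (1)·(-244) + (0)·(-73) + (0)·(-103) + 2·0 + (-4)·(-34) + (0)·(-567) + (0)·(-36) = 0
  c_2 = 0·54 + (2)·(-244) + (0)·(-73) + (0)·(-103) + 0·0 + (0)·(-34) + (-1)·(-567) + (0)·(-36) = 79
  c_3 = 0·54 + (0)·(-244) + (-1)·(-73) + (0)·(-103) + 0·0 + (0)·(-34) + (0)·(-567) + (0)·(-36) = 73
  c_4 = 1·54 + (0)·(-244) + (0)·(-73) + (0)·(-103) + 0·0 + (-2)·(-34) + (0)·(-567) + (0)·(-36) = 122
  c_5 = 0·54 + (0)·(-244) + (0)·(-73) + (0)·(-103) + 0·0 + (-1)·(-34) + (0)·(-567) + (0)·(-36) = 34
  c_6 = 0·54 + (0)·(-244) + (0)·(-73) + (-1)·(-103) + 0·0 + (0)·(-34) + (0)·(-567) + (0)·(-36) = 103
  c_7 = 0·54 + (2)·(-244) + (0)·(-73) + (0)·(-103) + 0·0 + (0)·(-34) + (-1)·(-567) + (1)·(-36) = 43
  c_8 = 0·54 + (4)·(-244) + (0)·(-73) + (0)·(-103) + (-1)·(0) + (0)·(-34) + (-2)·(-567) + (2)·(-36) = 86
p = 5; digits c_i = Σ_j d_{ij}·5^j, 0 ≤ d_{ij} < 5:
  c_1 = 0
  c_2 = 79 = 4·5^0 + 0·5^1 + 3·5^2
  c_3 = 73 = 3·5^0 + 4·5^1 + 2·5^2
  c_4 = 122 = 2·5^0 + 4·5^1 + 4·5^2
  c_5 = 34 = 4·5^0 + 1·5^1 + 1·5^2
  c_6 = 103 = 3·5^0 + 0·5^1 + 4·5^2
  c_7 = 43 = 3·5^0 + 3·5^1 + 1·5^2
  c_8 = 86 = 1·5^0 + 2·5^1 + 3·5^2
p-restricted factor λ_0 = (0, 4, 3, 2, 4, 3, 3, 1)
p-restricted factor λ_1 = (0, 0, 4, 4, 1, 0, 3, 2)
p-restricted factor λ_2 = (0, 3, 2, 4, 1, 4, 1, 3)

((0, 4, 3, 2, 4, 3, 3, 1), (0, 0, 4, 4, 1, 0, 3, 2), (0, 3, 2, 4, 1, 4, 1, 3))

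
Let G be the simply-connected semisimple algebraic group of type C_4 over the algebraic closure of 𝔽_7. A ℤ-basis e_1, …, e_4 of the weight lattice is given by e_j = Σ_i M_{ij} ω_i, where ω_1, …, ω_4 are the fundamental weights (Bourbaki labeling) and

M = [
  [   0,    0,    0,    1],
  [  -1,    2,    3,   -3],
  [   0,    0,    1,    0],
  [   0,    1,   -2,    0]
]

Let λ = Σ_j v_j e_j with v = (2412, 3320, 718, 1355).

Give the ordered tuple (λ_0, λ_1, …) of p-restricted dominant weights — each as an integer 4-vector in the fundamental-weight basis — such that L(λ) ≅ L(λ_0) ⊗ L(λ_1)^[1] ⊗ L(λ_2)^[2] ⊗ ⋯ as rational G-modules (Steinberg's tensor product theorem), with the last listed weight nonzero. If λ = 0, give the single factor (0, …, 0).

((4, 0, 4, 1), (4, 2, 4, 3), (6, 5, 0, 3), (3, 6, 2, 5))

ω-coordinates c = M·v, v = (2412, 3320, 718, 1355):
  c_1 = 0*2412 + 0*3320 + 0*718 + 1*1355 = 1355
  c_2 = -1*2412 + 2*3320 + 3*718 + -3*1355 = 2317
  c_3 = 0*2412 + 0*3320 + 1*718 + 0*1355 = 718
  c_4 = 0*2412 + 1*3320 + -2*718 + 0*1355 = 1884
Expand coordinatewise in base 7:
  c_1 = 1355 = 4·7^0 + 4·7^1 + 6·7^2 + 3·7^3
  c_2 = 2317 = 0·7^0 + 2·7^1 + 5·7^2 + 6·7^3
  c_3 = 718 = 4·7^0 + 4·7^1 + 0·7^2 + 2·7^3
  c_4 = 1884 = 1·7^0 + 3·7^1 + 3·7^2 + 5·7^3
p-restricted factor λ_0 = (4, 0, 4, 1)
p-restricted factor λ_1 = (4, 2, 4, 3)
p-restricted factor λ_2 = (6, 5, 0, 3)
p-restricted factor λ_3 = (3, 6, 2, 5)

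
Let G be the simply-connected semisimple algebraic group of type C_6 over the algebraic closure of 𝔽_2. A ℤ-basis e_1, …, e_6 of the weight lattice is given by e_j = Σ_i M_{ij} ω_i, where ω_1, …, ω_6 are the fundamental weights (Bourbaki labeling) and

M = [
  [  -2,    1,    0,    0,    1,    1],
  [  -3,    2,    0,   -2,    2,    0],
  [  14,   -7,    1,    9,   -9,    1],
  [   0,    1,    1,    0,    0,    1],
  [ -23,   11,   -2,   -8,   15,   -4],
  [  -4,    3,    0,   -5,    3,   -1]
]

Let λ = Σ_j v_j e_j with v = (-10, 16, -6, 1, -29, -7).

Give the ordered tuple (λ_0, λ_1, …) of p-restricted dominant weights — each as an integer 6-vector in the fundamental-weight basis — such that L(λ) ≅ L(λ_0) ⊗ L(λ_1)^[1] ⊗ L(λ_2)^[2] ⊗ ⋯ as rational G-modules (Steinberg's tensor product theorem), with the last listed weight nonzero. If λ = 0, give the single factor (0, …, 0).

((0, 0, 1, 1, 1, 1), (0, 1, 0, 1, 1, 1), (0, 0, 1, 0, 0, 0))

Converting to the ω-basis (c_i = row i of M dotted with v = (-10, 16, -6, 1, -29, -7)):
  c_1 = -2*-10 + 1*16 + 0*-6 + 0*1 + 1*-29 + 1*-7 = 0
  c_2 = -3*-10 + 2*16 + 0*-6 + -2*1 + 2*-29 + 0*-7 = 2
  c_3 = 14*-10 + -7*16 + 1*-6 + 9*1 + -9*-29 + 1*-7 = 5
  c_4 = 0*-10 + 1*16 + 1*-6 + 0*1 + 0*-29 + 1*-7 = 3
  c_5 = -23*-10 + 11*16 + -2*-6 + -8*1 + 15*-29 + -4*-7 = 3
  c_6 = -4*-10 + 3*16 + 0*-6 + -5*1 + 3*-29 + -1*-7 = 3
Writing each c_i in base p = 2:
  c_1 = 0
  c_2 = 2 = 0·2^0 + 1·2^1
  c_3 = 5 = 1·2^0 + 0·2^1 + 1·2^2
  c_4 = 3 = 1·2^0 + 1·2^1
  c_5 = 3 = 1·2^0 + 1·2^1
  c_6 = 3 = 1·2^0 + 1·2^1
p-restricted factor λ_0 = (0, 0, 1, 1, 1, 1)
p-restricted factor λ_1 = (0, 1, 0, 1, 1, 1)
p-restricted factor λ_2 = (0, 0, 1, 0, 0, 0)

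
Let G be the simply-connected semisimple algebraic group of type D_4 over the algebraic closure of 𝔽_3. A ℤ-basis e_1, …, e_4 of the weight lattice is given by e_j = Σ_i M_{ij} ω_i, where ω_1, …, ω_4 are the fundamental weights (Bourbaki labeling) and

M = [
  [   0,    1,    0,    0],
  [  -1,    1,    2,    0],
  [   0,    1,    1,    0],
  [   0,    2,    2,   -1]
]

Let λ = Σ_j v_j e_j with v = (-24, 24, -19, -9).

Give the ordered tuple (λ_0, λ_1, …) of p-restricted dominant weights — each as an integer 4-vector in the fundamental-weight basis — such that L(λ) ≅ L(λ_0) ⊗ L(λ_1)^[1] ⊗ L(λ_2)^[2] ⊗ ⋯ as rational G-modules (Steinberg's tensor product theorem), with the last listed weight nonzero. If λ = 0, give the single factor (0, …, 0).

((0, 1, 2, 1), (2, 0, 1, 0), (2, 1, 0, 2))

In the fundamental-weight basis, λ has coordinates c = M·v (v = (-24, 24, -19, -9)):
  c_1 = (0)·(-24) + 1·24 + (0)·(-19) + (0)·(-9) = 24
  c_2 = (-1)·(-24) + 1·24 + (2)·(-19) + (0)·(-9) = 10
  c_3 = (0)·(-24) + 1·24 + (1)·(-19) + (0)·(-9) = 5
  c_4 = (0)·(-24) + 2·24 + (2)·(-19) + (-1)·(-9) = 19
Expand coordinatewise in base 3:
  c_1 = 24 = 0·3^0 + 2·3^1 + 2·3^2
  c_2 = 10 = 1·3^0 + 0·3^1 + 1·3^2
  c_3 = 5 = 2·3^0 + 1·3^1
  c_4 = 19 = 1·3^0 + 0·3^1 + 2·3^2
p-restricted factor λ_0 = (0, 1, 2, 1)
p-restricted factor λ_1 = (2, 0, 1, 0)
p-restricted factor λ_2 = (2, 1, 0, 2)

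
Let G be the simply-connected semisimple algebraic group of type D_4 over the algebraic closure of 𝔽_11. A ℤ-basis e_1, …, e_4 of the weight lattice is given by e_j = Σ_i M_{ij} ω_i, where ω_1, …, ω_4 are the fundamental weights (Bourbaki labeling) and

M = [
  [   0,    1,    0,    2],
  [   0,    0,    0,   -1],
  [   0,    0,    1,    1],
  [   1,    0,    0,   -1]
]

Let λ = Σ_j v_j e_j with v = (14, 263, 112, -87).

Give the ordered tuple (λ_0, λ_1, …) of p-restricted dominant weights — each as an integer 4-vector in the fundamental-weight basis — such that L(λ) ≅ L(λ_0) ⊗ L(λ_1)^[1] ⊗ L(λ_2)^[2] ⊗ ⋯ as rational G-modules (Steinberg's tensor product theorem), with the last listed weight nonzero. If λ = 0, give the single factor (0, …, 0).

In the fundamental-weight basis, λ has coordinates c = M·v (v = (14, 263, 112, -87)):
  c_1 = 0*14 + 1*263 + 0*112 + 2*-87 = 89
  c_2 = 0*14 + 0*263 + 0*112 + -1*-87 = 87
  c_3 = 0*14 + 0*263 + 1*112 + 1*-87 = 25
  c_4 = 1*14 + 0*263 + 0*112 + -1*-87 = 101
Base-11 expansion of each c_i:
  c_1 = 89 = 1·11^0 + 8·11^1
  c_2 = 87 = 10·11^0 + 7·11^1
  c_3 = 25 = 3·11^0 + 2·11^1
  c_4 = 101 = 2·11^0 + 9·11^1
λ_0 = (1, 10, 3, 2)
λ_1 = (8, 7, 2, 9)

((1, 10, 3, 2), (8, 7, 2, 9))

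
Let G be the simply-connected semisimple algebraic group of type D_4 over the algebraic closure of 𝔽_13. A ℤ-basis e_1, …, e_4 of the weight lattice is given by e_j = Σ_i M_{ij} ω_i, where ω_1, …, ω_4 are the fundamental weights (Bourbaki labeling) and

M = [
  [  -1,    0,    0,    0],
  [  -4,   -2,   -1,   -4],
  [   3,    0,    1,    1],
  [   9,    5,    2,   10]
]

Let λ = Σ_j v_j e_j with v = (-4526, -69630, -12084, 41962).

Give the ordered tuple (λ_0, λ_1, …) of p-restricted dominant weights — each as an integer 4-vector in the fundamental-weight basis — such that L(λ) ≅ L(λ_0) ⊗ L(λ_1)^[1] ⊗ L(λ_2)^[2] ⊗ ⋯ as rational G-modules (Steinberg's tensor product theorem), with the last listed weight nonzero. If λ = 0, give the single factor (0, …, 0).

((2, 1, 11, 3), (10, 6, 5, 11), (0, 9, 5, 12), (2, 0, 7, 2))

Change of basis e → ω: c = M·v where v = (-4526, -69630, -12084, 41962):
  c_1 = (-1)·(-4526) + (0)·(-69630) + (0)·(-12084) + 0·41962 = 4526
  c_2 = (-4)·(-4526) + (-2)·(-69630) + (-1)·(-12084) + (-4)·(41962) = 1600
  c_3 = (3)·(-4526) + (0)·(-69630) + (1)·(-12084) + 1·41962 = 16300
  c_4 = (9)·(-4526) + (5)·(-69630) + (2)·(-12084) + 10·41962 = 6568
p = 13; digits c_i = Σ_j d_{ij}·13^j, 0 ≤ d_{ij} < 13:
  c_1 = 4526 = 2·13^0 + 10·13^1 + 0·13^2 + 2·13^3
  c_2 = 1600 = 1·13^0 + 6·13^1 + 9·13^2
  c_3 = 16300 = 11·13^0 + 5·13^1 + 5·13^2 + 7·13^3
  c_4 = 6568 = 3·13^0 + 11·13^1 + 12·13^2 + 2·13^3
p-restricted factor λ_0 = (2, 1, 11, 3)
p-restricted factor λ_1 = (10, 6, 5, 11)
p-restricted factor λ_2 = (0, 9, 5, 12)
p-restricted factor λ_3 = (2, 0, 7, 2)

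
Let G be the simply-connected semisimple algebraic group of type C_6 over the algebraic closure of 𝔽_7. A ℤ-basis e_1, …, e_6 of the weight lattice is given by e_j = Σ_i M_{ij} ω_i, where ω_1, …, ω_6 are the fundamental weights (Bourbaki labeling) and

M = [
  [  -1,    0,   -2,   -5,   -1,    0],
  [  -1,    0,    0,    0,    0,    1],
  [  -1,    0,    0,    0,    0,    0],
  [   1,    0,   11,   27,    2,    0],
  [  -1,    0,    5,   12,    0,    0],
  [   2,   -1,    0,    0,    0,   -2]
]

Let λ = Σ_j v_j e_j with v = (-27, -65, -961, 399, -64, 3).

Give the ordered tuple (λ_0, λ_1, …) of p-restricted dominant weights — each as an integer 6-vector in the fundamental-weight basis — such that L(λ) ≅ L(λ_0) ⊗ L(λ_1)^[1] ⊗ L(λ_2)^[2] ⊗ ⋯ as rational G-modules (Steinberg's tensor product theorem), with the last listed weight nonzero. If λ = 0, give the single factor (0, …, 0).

((4, 2, 6, 5, 3, 5), (2, 4, 3, 6, 1, 0))

ω-coordinates c = M·v, v = (-27, -65, -961, 399, -64, 3):
  c_1 = -1*-27 + 0*-65 + -2*-961 + -5*399 + -1*-64 + 0*3 = 18
  c_2 = -1*-27 + 0*-65 + 0*-961 + 0*399 + 0*-64 + 1*3 = 30
  c_3 = -1*-27 + 0*-65 + 0*-961 + 0*399 + 0*-64 + 0*3 = 27
  c_4 = 1*-27 + 0*-65 + 11*-961 + 27*399 + 2*-64 + 0*3 = 47
  c_5 = -1*-27 + 0*-65 + 5*-961 + 12*399 + 0*-64 + 0*3 = 10
  c_6 = 2*-27 + -1*-65 + 0*-961 + 0*399 + 0*-64 + -2*3 = 5
p = 7; digits c_i = Σ_j d_{ij}·7^j, 0 ≤ d_{ij} < 7:
  c_1 = 18 = 4·7^0 + 2·7^1
  c_2 = 30 = 2·7^0 + 4·7^1
  c_3 = 27 = 6·7^0 + 3·7^1
  c_4 = 47 = 5·7^0 + 6·7^1
  c_5 = 10 = 3·7^0 + 1·7^1
  c_6 = 5 = 5·7^0
p-restricted factor λ_0 = (4, 2, 6, 5, 3, 5)
p-restricted factor λ_1 = (2, 4, 3, 6, 1, 0)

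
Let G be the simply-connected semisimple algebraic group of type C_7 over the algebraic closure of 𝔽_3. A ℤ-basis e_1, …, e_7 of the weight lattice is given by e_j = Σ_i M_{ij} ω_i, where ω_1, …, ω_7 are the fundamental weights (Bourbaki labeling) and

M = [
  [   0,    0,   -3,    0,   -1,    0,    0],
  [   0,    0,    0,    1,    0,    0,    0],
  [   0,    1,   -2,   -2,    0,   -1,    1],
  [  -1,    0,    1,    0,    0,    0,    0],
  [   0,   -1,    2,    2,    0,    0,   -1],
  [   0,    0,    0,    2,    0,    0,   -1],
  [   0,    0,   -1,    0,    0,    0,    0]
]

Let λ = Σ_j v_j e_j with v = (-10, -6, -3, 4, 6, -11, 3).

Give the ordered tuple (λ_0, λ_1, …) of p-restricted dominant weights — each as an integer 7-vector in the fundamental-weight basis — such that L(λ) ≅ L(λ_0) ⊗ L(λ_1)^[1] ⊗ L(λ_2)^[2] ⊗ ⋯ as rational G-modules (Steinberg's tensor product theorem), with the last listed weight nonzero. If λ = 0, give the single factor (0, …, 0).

((0, 1, 0, 1, 2, 2, 0), (1, 1, 2, 2, 1, 1, 1))

In the fundamental-weight basis, λ has coordinates c = M·v (v = (-10, -6, -3, 4, 6, -11, 3)):
  c_1 = (0)·(-10) + (0)·(-6) + (-3)·(-3) + (0)·(4) + (-1)·(6) + (0)·(-11) + (0)·(3) = 3
  c_2 = (0)·(-10) + (0)·(-6) + (0)·(-3) + (1)·(4) + (0)·(6) + (0)·(-11) + (0)·(3) = 4
  c_3 = (0)·(-10) + (1)·(-6) + (-2)·(-3) + (-2)·(4) + (0)·(6) + (-1)·(-11) + (1)·(3) = 6
  c_4 = (-1)·(-10) + (0)·(-6) + (1)·(-3) + (0)·(4) + (0)·(6) + (0)·(-11) + (0)·(3) = 7
  c_5 = (0)·(-10) + (-1)·(-6) + (2)·(-3) + (2)·(4) + (0)·(6) + (0)·(-11) + (-1)·(3) = 5
  c_6 = (0)·(-10) + (0)·(-6) + (0)·(-3) + (2)·(4) + (0)·(6) + (0)·(-11) + (-1)·(3) = 5
  c_7 = (0)·(-10) + (0)·(-6) + (-1)·(-3) + (0)·(4) + (0)·(6) + (0)·(-11) + (0)·(3) = 3
p = 3; digits c_i = Σ_j d_{ij}·3^j, 0 ≤ d_{ij} < 3:
  c_1 = 3 = 0·3^0 + 1·3^1
  c_2 = 4 = 1·3^0 + 1·3^1
  c_3 = 6 = 0·3^0 + 2·3^1
  c_4 = 7 = 1·3^0 + 2·3^1
  c_5 = 5 = 2·3^0 + 1·3^1
  c_6 = 5 = 2·3^0 + 1·3^1
  c_7 = 3 = 0·3^0 + 1·3^1
p-restricted factor λ_0 = (0, 1, 0, 1, 2, 2, 0)
p-restricted factor λ_1 = (1, 1, 2, 2, 1, 1, 1)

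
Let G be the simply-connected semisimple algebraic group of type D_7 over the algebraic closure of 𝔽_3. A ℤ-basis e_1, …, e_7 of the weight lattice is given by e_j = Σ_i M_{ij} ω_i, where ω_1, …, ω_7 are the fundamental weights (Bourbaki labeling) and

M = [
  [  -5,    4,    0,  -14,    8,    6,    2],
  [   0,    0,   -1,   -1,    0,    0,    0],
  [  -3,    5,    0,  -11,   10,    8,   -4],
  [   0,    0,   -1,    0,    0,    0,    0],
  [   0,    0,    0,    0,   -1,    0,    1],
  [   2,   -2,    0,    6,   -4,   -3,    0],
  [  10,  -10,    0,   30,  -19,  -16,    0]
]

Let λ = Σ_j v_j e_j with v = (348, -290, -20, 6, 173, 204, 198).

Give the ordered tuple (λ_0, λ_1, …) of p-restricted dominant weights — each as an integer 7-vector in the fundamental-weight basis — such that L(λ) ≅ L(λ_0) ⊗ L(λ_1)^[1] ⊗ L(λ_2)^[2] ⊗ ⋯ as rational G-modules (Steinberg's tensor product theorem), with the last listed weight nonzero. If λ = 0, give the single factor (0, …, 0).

Converting to the ω-basis (c_i = row i of M dotted with v = (348, -290, -20, 6, 173, 204, 198)):
  c_1 = (-5)·(348) + (4)·(-290) + (0)·(-20) + (-14)·(6) + 8·173 + 6·204 + 2·198 = 20
  c_2 = 0·348 + (0)·(-290) + (-1)·(-20) + (-1)·(6) + 0·173 + 0·204 + 0·198 = 14
  c_3 = (-3)·(348) + (5)·(-290) + (0)·(-20) + (-11)·(6) + 10·173 + 8·204 + (-4)·(198) = 10
  c_4 = 0·348 + (0)·(-290) + (-1)·(-20) + 0·6 + 0·173 + 0·204 + 0·198 = 20
  c_5 = 0·348 + (0)·(-290) + (0)·(-20) + 0·6 + (-1)·(173) + 0·204 + 1·198 = 25
  c_6 = 2·348 + (-2)·(-290) + (0)·(-20) + 6·6 + (-4)·(173) + (-3)·(204) + 0·198 = 8
  c_7 = 10·348 + (-10)·(-290) + (0)·(-20) + 30·6 + (-19)·(173) + (-16)·(204) + 0·198 = 9
Base-3 expansion of each c_i:
  c_1 = 20 = 2·3^0 + 0·3^1 + 2·3^2
  c_2 = 14 = 2·3^0 + 1·3^1 + 1·3^2
  c_3 = 10 = 1·3^0 + 0·3^1 + 1·3^2
  c_4 = 20 = 2·3^0 + 0·3^1 + 2·3^2
  c_5 = 25 = 1·3^0 + 2·3^1 + 2·3^2
  c_6 = 8 = 2·3^0 + 2·3^1
  c_7 = 9 = 0·3^0 + 0·3^1 + 1·3^2
λ_0 = (2, 2, 1, 2, 1, 2, 0)
λ_1 = (0, 1, 0, 0, 2, 2, 0)
λ_2 = (2, 1, 1, 2, 2, 0, 1)

((2, 2, 1, 2, 1, 2, 0), (0, 1, 0, 0, 2, 2, 0), (2, 1, 1, 2, 2, 0, 1))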